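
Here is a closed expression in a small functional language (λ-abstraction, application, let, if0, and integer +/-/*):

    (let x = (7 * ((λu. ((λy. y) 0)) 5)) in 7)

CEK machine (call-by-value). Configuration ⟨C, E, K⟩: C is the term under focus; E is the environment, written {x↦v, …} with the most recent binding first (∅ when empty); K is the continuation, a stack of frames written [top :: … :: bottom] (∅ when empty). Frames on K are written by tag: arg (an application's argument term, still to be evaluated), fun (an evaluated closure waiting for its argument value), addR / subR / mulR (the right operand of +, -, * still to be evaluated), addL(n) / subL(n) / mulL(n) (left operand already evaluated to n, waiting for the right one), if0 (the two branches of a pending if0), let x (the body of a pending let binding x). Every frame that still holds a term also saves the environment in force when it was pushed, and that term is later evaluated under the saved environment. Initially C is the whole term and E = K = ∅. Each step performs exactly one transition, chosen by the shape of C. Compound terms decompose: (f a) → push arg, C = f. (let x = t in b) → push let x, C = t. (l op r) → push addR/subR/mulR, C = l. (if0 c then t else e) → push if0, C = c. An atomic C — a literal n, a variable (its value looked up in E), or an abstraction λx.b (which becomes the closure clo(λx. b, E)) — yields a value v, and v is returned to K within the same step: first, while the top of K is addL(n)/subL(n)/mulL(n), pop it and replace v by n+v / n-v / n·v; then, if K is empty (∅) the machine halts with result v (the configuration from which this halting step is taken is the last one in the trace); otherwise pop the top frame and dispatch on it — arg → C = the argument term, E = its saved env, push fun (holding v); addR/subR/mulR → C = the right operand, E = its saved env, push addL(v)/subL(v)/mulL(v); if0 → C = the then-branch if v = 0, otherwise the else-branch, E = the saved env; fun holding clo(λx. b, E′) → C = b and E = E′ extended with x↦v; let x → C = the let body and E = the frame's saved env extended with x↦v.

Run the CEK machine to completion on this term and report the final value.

0. <C=(let x = (7 * ((λu. ((λy. y) 0)) 5)) in 7), E=∅, K=∅>
1. <C=(7 * ((λu. ((λy. y) 0)) 5)), E=∅, K=[let x]>
2. <C=7, E=∅, K=[mulR :: let x]>
3. <C=((λu. ((λy. y) 0)) 5), E=∅, K=[mulL(7) :: let x]>
4. <C=(λu. ((λy. y) 0)), E=∅, K=[arg :: mulL(7) :: let x]>
5. <C=5, E=∅, K=[fun :: mulL(7) :: let x]>
6. <C=((λy. y) 0), E={u↦5}, K=[mulL(7) :: let x]>
7. <C=(λy. y), E={u↦5}, K=[arg :: mulL(7) :: let x]>
8. <C=0, E={u↦5}, K=[fun :: mulL(7) :: let x]>
9. <C=y, E={y↦0, u↦5}, K=[mulL(7) :: let x]>
10. <C=7, E={x↦0}, K=∅>
→ final value 7

Answer: 7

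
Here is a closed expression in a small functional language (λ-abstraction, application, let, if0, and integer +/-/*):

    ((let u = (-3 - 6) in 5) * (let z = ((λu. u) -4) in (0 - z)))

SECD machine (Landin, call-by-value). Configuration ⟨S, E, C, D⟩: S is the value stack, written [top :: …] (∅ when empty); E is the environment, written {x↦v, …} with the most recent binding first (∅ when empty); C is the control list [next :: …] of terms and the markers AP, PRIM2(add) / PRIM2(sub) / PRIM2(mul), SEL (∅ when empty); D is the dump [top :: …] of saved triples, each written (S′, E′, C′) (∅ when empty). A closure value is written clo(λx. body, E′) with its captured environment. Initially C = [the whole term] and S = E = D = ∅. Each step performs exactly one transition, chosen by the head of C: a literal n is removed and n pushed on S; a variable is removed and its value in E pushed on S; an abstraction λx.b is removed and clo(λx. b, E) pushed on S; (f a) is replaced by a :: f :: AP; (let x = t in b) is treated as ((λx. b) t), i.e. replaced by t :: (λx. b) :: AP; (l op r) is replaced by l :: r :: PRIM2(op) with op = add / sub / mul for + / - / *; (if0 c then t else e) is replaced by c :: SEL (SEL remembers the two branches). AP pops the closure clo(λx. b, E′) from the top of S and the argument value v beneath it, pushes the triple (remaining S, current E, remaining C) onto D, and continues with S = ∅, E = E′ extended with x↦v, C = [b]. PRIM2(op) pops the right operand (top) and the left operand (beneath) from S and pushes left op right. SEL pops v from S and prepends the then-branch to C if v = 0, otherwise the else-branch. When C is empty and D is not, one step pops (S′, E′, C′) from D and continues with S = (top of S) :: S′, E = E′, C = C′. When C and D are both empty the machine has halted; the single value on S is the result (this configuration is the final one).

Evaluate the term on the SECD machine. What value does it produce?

t=0: <S=∅, E=∅, C=[((let u = (-3 - 6) in 5) * (let z = ((λu. u) -4) in (0 - z)))], D=∅>
t=1: <S=∅, E=∅, C=[(let u = (-3 - 6) in 5) :: (let z = ((λu. u) -4) in (0 - z)) :: PRIM2(mul)], D=∅>
t=2: <S=∅, E=∅, C=[(-3 - 6) :: (λu. 5) :: AP :: (let z = ((λu. u) -4) in (0 - z)) :: PRIM2(mul)], D=∅>
t=3: <S=∅, E=∅, C=[-3 :: 6 :: PRIM2(sub) :: (λu. 5) :: AP :: (let z = ((λu. u) -4) in (0 - z)) :: PRIM2(mul)], D=∅>
t=4: <S=[-3], E=∅, C=[6 :: PRIM2(sub) :: (λu. 5) :: AP :: (let z = ((λu. u) -4) in (0 - z)) :: PRIM2(mul)], D=∅>
t=5: <S=[6 :: -3], E=∅, C=[PRIM2(sub) :: (λu. 5) :: AP :: (let z = ((λu. u) -4) in (0 - z)) :: PRIM2(mul)], D=∅>
t=6: <S=[-9], E=∅, C=[(λu. 5) :: AP :: (let z = ((λu. u) -4) in (0 - z)) :: PRIM2(mul)], D=∅>
t=7: <S=[clo(λu. 5, ∅) :: -9], E=∅, C=[AP :: (let z = ((λu. u) -4) in (0 - z)) :: PRIM2(mul)], D=∅>
t=8: <S=∅, E={u↦-9}, C=[5], D=[(∅, ∅, [(let z = ((λu. u) -4) in (0 - z)) :: PRIM2(mul)])]>
t=9: <S=[5], E={u↦-9}, C=∅, D=[(∅, ∅, [(let z = ((λu. u) -4) in (0 - z)) :: PRIM2(mul)])]>
t=10: <S=[5], E=∅, C=[(let z = ((λu. u) -4) in (0 - z)) :: PRIM2(mul)], D=∅>
t=11: <S=[5], E=∅, C=[((λu. u) -4) :: (λz. (0 - z)) :: AP :: PRIM2(mul)], D=∅>
t=12: <S=[5], E=∅, C=[-4 :: (λu. u) :: AP :: (λz. (0 - z)) :: AP :: PRIM2(mul)], D=∅>
t=13: <S=[-4 :: 5], E=∅, C=[(λu. u) :: AP :: (λz. (0 - z)) :: AP :: PRIM2(mul)], D=∅>
t=14: <S=[clo(λu. u, ∅) :: -4 :: 5], E=∅, C=[AP :: (λz. (0 - z)) :: AP :: PRIM2(mul)], D=∅>
t=15: <S=∅, E={u↦-4}, C=[u], D=[([5], ∅, [(λz. (0 - z)) :: AP :: PRIM2(mul)])]>
t=16: <S=[-4], E={u↦-4}, C=∅, D=[([5], ∅, [(λz. (0 - z)) :: AP :: PRIM2(mul)])]>
t=17: <S=[-4 :: 5], E=∅, C=[(λz. (0 - z)) :: AP :: PRIM2(mul)], D=∅>
t=18: <S=[clo(λz. (0 - z), ∅) :: -4 :: 5], E=∅, C=[AP :: PRIM2(mul)], D=∅>
t=19: <S=∅, E={z↦-4}, C=[(0 - z)], D=[([5], ∅, [PRIM2(mul)])]>
t=20: <S=∅, E={z↦-4}, C=[0 :: z :: PRIM2(sub)], D=[([5], ∅, [PRIM2(mul)])]>
t=21: <S=[0], E={z↦-4}, C=[z :: PRIM2(sub)], D=[([5], ∅, [PRIM2(mul)])]>
t=22: <S=[-4 :: 0], E={z↦-4}, C=[PRIM2(sub)], D=[([5], ∅, [PRIM2(mul)])]>
t=23: <S=[4], E={z↦-4}, C=∅, D=[([5], ∅, [PRIM2(mul)])]>
t=24: <S=[4 :: 5], E=∅, C=[PRIM2(mul)], D=∅>
t=25: <S=[20], E=∅, C=∅, D=∅>
→ final value 20

Answer: 20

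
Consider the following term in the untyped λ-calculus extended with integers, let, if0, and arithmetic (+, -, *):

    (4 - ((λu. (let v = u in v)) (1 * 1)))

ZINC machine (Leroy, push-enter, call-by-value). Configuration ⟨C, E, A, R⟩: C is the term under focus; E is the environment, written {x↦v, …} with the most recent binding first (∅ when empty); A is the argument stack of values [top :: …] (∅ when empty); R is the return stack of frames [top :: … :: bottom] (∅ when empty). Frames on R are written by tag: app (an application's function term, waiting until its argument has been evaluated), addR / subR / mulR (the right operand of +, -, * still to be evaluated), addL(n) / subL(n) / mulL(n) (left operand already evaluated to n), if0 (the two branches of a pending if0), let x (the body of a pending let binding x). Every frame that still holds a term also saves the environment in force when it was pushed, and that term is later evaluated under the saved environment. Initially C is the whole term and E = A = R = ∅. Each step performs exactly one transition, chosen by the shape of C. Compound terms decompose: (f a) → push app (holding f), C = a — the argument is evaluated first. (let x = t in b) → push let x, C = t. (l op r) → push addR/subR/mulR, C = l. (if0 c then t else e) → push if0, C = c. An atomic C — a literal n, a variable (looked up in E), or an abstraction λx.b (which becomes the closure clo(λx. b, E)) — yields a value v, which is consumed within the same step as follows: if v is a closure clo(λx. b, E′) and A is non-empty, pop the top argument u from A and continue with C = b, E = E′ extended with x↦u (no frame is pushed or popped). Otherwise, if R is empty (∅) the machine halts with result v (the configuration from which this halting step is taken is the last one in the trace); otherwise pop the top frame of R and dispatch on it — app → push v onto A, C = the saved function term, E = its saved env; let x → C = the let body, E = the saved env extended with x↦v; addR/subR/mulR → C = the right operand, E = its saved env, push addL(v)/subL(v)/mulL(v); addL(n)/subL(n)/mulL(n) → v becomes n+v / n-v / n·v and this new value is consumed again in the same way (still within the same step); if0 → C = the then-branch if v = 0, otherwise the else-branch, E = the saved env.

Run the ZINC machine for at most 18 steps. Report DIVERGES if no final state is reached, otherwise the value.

0. [C=(4 - ((λu. (let v = u in v)) (1 * 1))) | E=∅ | A=∅ | R=∅]
1. [C=4 | E=∅ | A=∅ | R=[subR]]
2. [C=((λu. (let v = u in v)) (1 * 1)) | E=∅ | A=∅ | R=[subL(4)]]
3. [C=(1 * 1) | E=∅ | A=∅ | R=[app :: subL(4)]]
4. [C=1 | E=∅ | A=∅ | R=[mulR :: app :: subL(4)]]
5. [C=1 | E=∅ | A=∅ | R=[mulL(1) :: app :: subL(4)]]
6. [C=(λu. (let v = u in v)) | E=∅ | A=[1] | R=[subL(4)]]
7. [C=(let v = u in v) | E={u↦1} | A=∅ | R=[subL(4)]]
8. [C=u | E={u↦1} | A=∅ | R=[let v :: subL(4)]]
9. [C=v | E={v↦1, u↦1} | A=∅ | R=[subL(4)]]
→ final value 3

Answer: 3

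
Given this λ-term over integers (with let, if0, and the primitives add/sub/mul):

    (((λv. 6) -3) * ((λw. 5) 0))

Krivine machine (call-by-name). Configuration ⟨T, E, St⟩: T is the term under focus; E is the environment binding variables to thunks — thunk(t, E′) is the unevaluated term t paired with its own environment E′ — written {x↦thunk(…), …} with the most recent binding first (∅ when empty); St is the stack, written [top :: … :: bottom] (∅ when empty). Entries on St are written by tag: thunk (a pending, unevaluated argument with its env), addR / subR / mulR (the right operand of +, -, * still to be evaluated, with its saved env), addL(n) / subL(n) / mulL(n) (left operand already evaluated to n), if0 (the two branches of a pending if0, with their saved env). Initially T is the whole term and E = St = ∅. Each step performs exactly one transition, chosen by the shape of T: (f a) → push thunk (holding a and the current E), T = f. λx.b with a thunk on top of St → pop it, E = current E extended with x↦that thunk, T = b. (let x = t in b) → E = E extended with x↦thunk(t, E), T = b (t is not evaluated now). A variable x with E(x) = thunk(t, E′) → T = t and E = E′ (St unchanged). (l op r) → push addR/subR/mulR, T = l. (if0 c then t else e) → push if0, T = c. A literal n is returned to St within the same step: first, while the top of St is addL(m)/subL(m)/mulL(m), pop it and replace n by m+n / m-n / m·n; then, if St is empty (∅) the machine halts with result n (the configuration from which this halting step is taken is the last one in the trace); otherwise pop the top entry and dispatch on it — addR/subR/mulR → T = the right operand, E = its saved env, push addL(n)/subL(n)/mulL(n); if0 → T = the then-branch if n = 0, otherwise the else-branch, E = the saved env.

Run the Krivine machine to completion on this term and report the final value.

step 0: [T=(((λv. 6) -3) * ((λw. 5) 0)) | E=∅ | St=∅]
step 1: [T=((λv. 6) -3) | E=∅ | St=[mulR]]
step 2: [T=(λv. 6) | E=∅ | St=[thunk :: mulR]]
step 3: [T=6 | E={v↦thunk(-3, ∅)} | St=[mulR]]
step 4: [T=((λw. 5) 0) | E=∅ | St=[mulL(6)]]
step 5: [T=(λw. 5) | E=∅ | St=[thunk :: mulL(6)]]
step 6: [T=5 | E={w↦thunk(0, ∅)} | St=[mulL(6)]]
→ final value 30

Answer: 30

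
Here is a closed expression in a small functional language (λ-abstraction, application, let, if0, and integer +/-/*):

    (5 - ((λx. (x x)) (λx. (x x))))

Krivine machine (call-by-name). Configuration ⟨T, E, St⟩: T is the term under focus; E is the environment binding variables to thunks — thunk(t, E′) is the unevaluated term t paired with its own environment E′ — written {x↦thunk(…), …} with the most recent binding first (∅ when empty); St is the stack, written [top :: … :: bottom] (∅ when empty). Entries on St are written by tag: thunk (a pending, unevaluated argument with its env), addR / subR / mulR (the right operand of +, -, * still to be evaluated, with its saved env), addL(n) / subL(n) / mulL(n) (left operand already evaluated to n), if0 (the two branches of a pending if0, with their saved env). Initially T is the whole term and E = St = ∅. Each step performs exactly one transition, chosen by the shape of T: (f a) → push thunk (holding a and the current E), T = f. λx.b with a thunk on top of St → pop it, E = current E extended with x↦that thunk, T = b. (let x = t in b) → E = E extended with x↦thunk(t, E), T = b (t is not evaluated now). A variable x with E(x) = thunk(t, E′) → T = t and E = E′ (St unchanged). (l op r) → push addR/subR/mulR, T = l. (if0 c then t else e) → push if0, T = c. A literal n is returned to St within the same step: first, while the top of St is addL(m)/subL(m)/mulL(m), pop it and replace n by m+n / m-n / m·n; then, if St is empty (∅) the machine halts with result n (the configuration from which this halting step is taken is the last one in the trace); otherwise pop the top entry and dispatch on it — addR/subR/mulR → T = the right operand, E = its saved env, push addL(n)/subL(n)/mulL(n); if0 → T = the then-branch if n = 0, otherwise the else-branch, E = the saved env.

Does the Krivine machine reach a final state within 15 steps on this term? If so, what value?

Answer: DIVERGES (no final state within 15 steps)

Derivation:
step 0: ⟨T=(5 - ((λx. (x x)) (λx. (x x)))); E=∅; St=∅⟩
step 1: ⟨T=5; E=∅; St=[subR]⟩
step 2: ⟨T=((λx. (x x)) (λx. (x x))); E=∅; St=[subL(5)]⟩
step 3: ⟨T=(λx. (x x)); E=∅; St=[thunk :: subL(5)]⟩
step 4: ⟨T=(x x); E={x↦thunk((λx. (x x)), ∅)}; St=[subL(5)]⟩
step 5: ⟨T=x; E={x↦thunk((λx. (x x)), ∅)}; St=[thunk :: subL(5)]⟩
step 6: ⟨T=(λx. (x x)); E=∅; St=[thunk :: subL(5)]⟩
step 7: ⟨T=(x x); E={x↦thunk(x, {x↦thunk((λx. (x x)), ∅)})}; St=[subL(5)]⟩
step 8: ⟨T=x; E={x↦thunk(x, {x↦thunk((λx. (x x)), ∅)})}; St=[thunk :: subL(5)]⟩
step 9: ⟨T=x; E={x↦thunk((λx. (x x)), ∅)}; St=[thunk :: subL(5)]⟩
step 10: ⟨T=(λx. (x x)); E=∅; St=[thunk :: subL(5)]⟩
step 11: ⟨T=(x x); E={x↦thunk(x, {x↦thunk(x, {x↦thunk((λx. (x x)), ∅)})})}; St=[subL(5)]⟩
step 12: ⟨T=x; E={x↦thunk(x, {x↦thunk(x, {x↦thunk((λx. (x x)), ∅)})})}; St=[thunk :: subL(5)]⟩
step 13: ⟨T=x; E={x↦thunk(x, {x↦thunk((λx. (x x)), ∅)})}; St=[thunk :: subL(5)]⟩
step 14: ⟨T=x; E={x↦thunk((λx. (x x)), ∅)}; St=[thunk :: subL(5)]⟩
step 15: ⟨T=(λx. (x x)); E=∅; St=[thunk :: subL(5)]⟩
→ 15 transitions taken and the configuration is still not final: no result within 15 steps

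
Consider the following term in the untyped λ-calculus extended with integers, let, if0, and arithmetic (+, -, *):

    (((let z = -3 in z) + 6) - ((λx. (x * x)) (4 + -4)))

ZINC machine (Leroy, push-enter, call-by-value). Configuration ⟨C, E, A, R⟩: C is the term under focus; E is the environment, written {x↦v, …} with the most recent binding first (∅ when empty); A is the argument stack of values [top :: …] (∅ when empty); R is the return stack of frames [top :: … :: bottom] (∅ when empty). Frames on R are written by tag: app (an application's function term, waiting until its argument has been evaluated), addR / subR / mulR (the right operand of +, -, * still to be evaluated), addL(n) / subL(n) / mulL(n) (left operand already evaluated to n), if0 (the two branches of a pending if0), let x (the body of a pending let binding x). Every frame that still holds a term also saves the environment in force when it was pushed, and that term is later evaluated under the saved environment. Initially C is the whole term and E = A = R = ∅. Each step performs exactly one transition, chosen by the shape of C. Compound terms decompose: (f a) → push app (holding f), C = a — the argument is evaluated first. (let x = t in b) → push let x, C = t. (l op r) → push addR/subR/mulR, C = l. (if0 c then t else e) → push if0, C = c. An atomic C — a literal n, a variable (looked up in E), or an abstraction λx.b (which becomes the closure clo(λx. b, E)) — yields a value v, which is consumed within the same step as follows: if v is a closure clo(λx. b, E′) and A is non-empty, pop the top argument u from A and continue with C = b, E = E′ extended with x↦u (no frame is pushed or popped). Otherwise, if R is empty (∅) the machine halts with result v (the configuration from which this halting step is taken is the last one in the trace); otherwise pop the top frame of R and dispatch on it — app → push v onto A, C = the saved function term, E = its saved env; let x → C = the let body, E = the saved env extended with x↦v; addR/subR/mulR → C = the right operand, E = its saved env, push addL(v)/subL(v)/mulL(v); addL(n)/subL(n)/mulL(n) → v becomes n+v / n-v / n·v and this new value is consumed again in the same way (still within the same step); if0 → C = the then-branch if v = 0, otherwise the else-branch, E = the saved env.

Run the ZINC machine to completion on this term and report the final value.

t=0: ⟨C=(((let z = -3 in z) + 6) - ((λx. (x * x)) (4 + -4))); E=∅; A=∅; R=∅⟩
t=1: ⟨C=((let z = -3 in z) + 6); E=∅; A=∅; R=[subR]⟩
t=2: ⟨C=(let z = -3 in z); E=∅; A=∅; R=[addR :: subR]⟩
t=3: ⟨C=-3; E=∅; A=∅; R=[let z :: addR :: subR]⟩
t=4: ⟨C=z; E={z↦-3}; A=∅; R=[addR :: subR]⟩
t=5: ⟨C=6; E=∅; A=∅; R=[addL(-3) :: subR]⟩
t=6: ⟨C=((λx. (x * x)) (4 + -4)); E=∅; A=∅; R=[subL(3)]⟩
t=7: ⟨C=(4 + -4); E=∅; A=∅; R=[app :: subL(3)]⟩
t=8: ⟨C=4; E=∅; A=∅; R=[addR :: app :: subL(3)]⟩
t=9: ⟨C=-4; E=∅; A=∅; R=[addL(4) :: app :: subL(3)]⟩
t=10: ⟨C=(λx. (x * x)); E=∅; A=[0]; R=[subL(3)]⟩
t=11: ⟨C=(x * x); E={x↦0}; A=∅; R=[subL(3)]⟩
t=12: ⟨C=x; E={x↦0}; A=∅; R=[mulR :: subL(3)]⟩
t=13: ⟨C=x; E={x↦0}; A=∅; R=[mulL(0) :: subL(3)]⟩
→ final value 3

Answer: 3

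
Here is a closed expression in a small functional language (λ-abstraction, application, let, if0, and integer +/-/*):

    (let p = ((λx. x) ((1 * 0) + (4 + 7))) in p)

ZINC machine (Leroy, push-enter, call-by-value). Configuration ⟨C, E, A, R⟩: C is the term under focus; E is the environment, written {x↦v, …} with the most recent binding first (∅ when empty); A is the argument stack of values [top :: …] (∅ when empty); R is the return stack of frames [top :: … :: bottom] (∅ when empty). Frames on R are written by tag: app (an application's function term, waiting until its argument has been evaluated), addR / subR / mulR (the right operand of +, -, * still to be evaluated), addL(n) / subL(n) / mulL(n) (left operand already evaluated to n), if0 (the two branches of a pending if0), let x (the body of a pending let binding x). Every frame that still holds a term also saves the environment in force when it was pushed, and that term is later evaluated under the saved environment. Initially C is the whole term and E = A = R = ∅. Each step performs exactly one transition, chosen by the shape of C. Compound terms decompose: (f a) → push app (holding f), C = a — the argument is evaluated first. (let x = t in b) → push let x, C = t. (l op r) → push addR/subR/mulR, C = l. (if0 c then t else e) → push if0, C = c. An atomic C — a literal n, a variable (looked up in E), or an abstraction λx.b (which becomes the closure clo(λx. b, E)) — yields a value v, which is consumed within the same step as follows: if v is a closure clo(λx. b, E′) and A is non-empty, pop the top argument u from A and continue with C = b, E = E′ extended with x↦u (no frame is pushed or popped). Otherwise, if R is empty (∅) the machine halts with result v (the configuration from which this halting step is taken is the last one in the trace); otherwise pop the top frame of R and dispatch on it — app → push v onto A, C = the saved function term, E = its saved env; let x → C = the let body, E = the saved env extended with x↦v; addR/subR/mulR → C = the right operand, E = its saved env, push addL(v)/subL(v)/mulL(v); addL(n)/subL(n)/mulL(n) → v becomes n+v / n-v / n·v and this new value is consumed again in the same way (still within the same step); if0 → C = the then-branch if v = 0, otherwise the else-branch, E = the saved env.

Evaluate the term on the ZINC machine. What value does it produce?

Answer: 11

Derivation:
[0] <C=(let p = ((λx. x) ((1 * 0) + (4 + 7))) in p), E=∅, A=∅, R=∅>
[1] <C=((λx. x) ((1 * 0) + (4 + 7))), E=∅, A=∅, R=[let p]>
[2] <C=((1 * 0) + (4 + 7)), E=∅, A=∅, R=[app :: let p]>
[3] <C=(1 * 0), E=∅, A=∅, R=[addR :: app :: let p]>
[4] <C=1, E=∅, A=∅, R=[mulR :: addR :: app :: let p]>
[5] <C=0, E=∅, A=∅, R=[mulL(1) :: addR :: app :: let p]>
[6] <C=(4 + 7), E=∅, A=∅, R=[addL(0) :: app :: let p]>
[7] <C=4, E=∅, A=∅, R=[addR :: addL(0) :: app :: let p]>
[8] <C=7, E=∅, A=∅, R=[addL(4) :: addL(0) :: app :: let p]>
[9] <C=(λx. x), E=∅, A=[11], R=[let p]>
[10] <C=x, E={x↦11}, A=∅, R=[let p]>
[11] <C=p, E={p↦11}, A=∅, R=∅>
→ final value 11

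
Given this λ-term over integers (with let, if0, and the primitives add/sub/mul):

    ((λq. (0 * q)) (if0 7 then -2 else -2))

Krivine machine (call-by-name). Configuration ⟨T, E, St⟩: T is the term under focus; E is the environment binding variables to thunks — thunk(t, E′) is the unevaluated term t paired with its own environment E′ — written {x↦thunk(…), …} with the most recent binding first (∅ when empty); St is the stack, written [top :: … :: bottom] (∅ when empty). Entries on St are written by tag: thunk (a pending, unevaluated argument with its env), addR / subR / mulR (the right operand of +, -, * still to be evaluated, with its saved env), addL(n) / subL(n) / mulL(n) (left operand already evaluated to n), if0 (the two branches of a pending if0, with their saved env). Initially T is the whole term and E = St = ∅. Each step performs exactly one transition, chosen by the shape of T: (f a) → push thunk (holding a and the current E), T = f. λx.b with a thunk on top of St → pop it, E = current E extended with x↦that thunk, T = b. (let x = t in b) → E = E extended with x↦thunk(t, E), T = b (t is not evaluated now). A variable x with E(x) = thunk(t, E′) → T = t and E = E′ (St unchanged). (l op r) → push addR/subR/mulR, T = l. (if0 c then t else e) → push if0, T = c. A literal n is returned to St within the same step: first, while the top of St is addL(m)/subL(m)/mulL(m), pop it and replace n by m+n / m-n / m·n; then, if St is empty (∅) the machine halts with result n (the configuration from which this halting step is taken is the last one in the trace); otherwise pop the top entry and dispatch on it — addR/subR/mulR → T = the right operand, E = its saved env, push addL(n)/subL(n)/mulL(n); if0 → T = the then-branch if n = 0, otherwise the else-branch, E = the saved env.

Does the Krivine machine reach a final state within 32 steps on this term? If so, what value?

Answer: 0

Machine steps:
t=0: [T=((λq. (0 * q)) (if0 7 then -2 else -2)) | E=∅ | St=∅]
t=1: [T=(λq. (0 * q)) | E=∅ | St=[thunk]]
t=2: [T=(0 * q) | E={q↦thunk((if0 7 then -2 else -2), ∅)} | St=∅]
t=3: [T=0 | E={q↦thunk((if0 7 then -2 else -2), ∅)} | St=[mulR]]
t=4: [T=q | E={q↦thunk((if0 7 then -2 else -2), ∅)} | St=[mulL(0)]]
t=5: [T=(if0 7 then -2 else -2) | E=∅ | St=[mulL(0)]]
t=6: [T=7 | E=∅ | St=[if0 :: mulL(0)]]
t=7: [T=-2 | E=∅ | St=[mulL(0)]]
→ final value 0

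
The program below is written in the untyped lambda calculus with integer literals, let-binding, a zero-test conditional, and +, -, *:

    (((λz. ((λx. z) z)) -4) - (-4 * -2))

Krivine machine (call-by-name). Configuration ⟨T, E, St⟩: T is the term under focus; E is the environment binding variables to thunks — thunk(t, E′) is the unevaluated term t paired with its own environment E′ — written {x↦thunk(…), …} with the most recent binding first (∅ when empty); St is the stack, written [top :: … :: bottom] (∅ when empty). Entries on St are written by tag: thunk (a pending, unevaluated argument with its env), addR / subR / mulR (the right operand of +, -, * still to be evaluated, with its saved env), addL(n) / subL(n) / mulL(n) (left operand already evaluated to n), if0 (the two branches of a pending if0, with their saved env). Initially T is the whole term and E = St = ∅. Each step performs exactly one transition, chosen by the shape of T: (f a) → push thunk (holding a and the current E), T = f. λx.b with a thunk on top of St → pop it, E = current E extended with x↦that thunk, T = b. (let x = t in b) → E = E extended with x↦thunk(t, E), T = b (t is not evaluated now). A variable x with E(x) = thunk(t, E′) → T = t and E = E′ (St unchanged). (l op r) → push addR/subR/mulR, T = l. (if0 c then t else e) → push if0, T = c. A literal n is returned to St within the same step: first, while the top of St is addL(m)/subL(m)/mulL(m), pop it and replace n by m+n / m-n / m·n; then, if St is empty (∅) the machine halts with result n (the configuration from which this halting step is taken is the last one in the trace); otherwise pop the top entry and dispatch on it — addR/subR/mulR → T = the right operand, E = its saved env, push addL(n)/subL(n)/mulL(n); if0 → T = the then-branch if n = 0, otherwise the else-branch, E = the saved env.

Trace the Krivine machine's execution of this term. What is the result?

Answer: -12

Execution trace:
0. [T=(((λz. ((λx. z) z)) -4) - (-4 * -2)) | E=∅ | St=∅]
1. [T=((λz. ((λx. z) z)) -4) | E=∅ | St=[subR]]
2. [T=(λz. ((λx. z) z)) | E=∅ | St=[thunk :: subR]]
3. [T=((λx. z) z) | E={z↦thunk(-4, ∅)} | St=[subR]]
4. [T=(λx. z) | E={z↦thunk(-4, ∅)} | St=[thunk :: subR]]
5. [T=z | E={x↦thunk(z, {z↦thunk(-4, ∅)}), z↦thunk(-4, ∅)} | St=[subR]]
6. [T=-4 | E=∅ | St=[subR]]
7. [T=(-4 * -2) | E=∅ | St=[subL(-4)]]
8. [T=-4 | E=∅ | St=[mulR :: subL(-4)]]
9. [T=-2 | E=∅ | St=[mulL(-4) :: subL(-4)]]
→ final value -12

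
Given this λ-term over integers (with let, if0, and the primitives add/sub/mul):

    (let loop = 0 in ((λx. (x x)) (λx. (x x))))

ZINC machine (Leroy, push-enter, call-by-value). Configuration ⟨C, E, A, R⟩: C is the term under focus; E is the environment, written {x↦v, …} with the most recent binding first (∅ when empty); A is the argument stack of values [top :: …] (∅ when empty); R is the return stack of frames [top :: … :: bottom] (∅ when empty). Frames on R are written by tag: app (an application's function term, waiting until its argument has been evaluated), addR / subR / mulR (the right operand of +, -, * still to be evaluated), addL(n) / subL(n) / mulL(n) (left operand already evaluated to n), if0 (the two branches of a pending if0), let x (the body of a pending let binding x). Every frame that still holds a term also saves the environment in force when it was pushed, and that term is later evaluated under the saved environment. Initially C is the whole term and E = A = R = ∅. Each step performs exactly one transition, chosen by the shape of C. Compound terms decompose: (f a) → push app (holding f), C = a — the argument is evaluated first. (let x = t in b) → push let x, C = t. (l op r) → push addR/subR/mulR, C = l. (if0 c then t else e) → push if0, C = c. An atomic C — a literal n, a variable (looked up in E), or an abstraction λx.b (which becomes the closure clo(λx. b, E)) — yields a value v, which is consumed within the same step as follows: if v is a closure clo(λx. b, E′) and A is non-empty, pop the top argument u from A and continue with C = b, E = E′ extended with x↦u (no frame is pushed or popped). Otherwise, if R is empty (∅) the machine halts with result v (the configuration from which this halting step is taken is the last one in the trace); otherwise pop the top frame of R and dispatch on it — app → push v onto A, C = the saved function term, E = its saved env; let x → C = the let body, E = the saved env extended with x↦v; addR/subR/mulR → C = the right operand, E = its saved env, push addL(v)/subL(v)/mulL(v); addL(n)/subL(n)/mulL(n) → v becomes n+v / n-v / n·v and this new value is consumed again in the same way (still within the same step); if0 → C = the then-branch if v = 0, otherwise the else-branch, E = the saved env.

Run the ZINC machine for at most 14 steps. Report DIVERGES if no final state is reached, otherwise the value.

Answer: DIVERGES (no final state within 14 steps)

Derivation:
[0] [C=(let loop = 0 in ((λx. (x x)) (λx. (x x)))) | E=∅ | A=∅ | R=∅]
[1] [C=0 | E=∅ | A=∅ | R=[let loop]]
[2] [C=((λx. (x x)) (λx. (x x))) | E={loop↦0} | A=∅ | R=∅]
[3] [C=(λx. (x x)) | E={loop↦0} | A=∅ | R=[app]]
[4] [C=(λx. (x x)) | E={loop↦0} | A=[clo(λx. (x x), {loop↦0})] | R=∅]
[5] [C=(x x) | E={x↦clo(λx. (x x), {loop↦0}), loop↦0} | A=∅ | R=∅]
[6] [C=x | E={x↦clo(λx. (x x), {loop↦0}), loop↦0} | A=∅ | R=[app]]
[7] [C=x | E={x↦clo(λx. (x x), {loop↦0}), loop↦0} | A=[clo(λx. (x x), {loop↦0})] | R=∅]
… configuration repeats with period 3 (steps 5–7 recur indefinitely) …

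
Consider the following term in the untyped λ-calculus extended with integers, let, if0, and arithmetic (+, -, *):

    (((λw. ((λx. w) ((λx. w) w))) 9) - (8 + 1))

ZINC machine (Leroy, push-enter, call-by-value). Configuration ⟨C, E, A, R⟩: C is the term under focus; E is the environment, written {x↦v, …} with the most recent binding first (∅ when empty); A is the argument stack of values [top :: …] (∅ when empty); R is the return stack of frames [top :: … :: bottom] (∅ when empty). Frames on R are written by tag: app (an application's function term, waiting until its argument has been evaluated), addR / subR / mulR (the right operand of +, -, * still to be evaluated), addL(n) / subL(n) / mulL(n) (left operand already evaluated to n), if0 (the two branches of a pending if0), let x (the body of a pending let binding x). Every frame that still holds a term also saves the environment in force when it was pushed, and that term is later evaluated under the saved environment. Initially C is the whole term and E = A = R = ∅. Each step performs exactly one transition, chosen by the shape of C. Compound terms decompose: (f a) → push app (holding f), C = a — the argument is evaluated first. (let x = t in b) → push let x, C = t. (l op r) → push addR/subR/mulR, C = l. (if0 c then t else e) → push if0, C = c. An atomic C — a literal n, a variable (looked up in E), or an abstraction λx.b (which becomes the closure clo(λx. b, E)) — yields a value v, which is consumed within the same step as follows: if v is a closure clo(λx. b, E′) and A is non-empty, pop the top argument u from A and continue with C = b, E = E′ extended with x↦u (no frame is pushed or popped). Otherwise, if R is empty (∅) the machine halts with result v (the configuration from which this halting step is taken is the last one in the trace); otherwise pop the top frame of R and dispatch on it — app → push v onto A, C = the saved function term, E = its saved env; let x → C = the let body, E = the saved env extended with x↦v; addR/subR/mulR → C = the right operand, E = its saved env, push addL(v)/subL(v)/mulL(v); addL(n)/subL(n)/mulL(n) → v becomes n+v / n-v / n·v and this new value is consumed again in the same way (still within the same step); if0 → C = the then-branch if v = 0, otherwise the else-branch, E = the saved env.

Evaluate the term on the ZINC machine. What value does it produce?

Answer: 0

Execution trace:
0. <C=(((λw. ((λx. w) ((λx. w) w))) 9) - (8 + 1)), E=∅, A=∅, R=∅>
1. <C=((λw. ((λx. w) ((λx. w) w))) 9), E=∅, A=∅, R=[subR]>
2. <C=9, E=∅, A=∅, R=[app :: subR]>
3. <C=(λw. ((λx. w) ((λx. w) w))), E=∅, A=[9], R=[subR]>
4. <C=((λx. w) ((λx. w) w)), E={w↦9}, A=∅, R=[subR]>
5. <C=((λx. w) w), E={w↦9}, A=∅, R=[app :: subR]>
6. <C=w, E={w↦9}, A=∅, R=[app :: app :: subR]>
7. <C=(λx. w), E={w↦9}, A=[9], R=[app :: subR]>
8. <C=w, E={x↦9, w↦9}, A=∅, R=[app :: subR]>
9. <C=(λx. w), E={w↦9}, A=[9], R=[subR]>
10. <C=w, E={x↦9, w↦9}, A=∅, R=[subR]>
11. <C=(8 + 1), E=∅, A=∅, R=[subL(9)]>
12. <C=8, E=∅, A=∅, R=[addR :: subL(9)]>
13. <C=1, E=∅, A=∅, R=[addL(8) :: subL(9)]>
→ final value 0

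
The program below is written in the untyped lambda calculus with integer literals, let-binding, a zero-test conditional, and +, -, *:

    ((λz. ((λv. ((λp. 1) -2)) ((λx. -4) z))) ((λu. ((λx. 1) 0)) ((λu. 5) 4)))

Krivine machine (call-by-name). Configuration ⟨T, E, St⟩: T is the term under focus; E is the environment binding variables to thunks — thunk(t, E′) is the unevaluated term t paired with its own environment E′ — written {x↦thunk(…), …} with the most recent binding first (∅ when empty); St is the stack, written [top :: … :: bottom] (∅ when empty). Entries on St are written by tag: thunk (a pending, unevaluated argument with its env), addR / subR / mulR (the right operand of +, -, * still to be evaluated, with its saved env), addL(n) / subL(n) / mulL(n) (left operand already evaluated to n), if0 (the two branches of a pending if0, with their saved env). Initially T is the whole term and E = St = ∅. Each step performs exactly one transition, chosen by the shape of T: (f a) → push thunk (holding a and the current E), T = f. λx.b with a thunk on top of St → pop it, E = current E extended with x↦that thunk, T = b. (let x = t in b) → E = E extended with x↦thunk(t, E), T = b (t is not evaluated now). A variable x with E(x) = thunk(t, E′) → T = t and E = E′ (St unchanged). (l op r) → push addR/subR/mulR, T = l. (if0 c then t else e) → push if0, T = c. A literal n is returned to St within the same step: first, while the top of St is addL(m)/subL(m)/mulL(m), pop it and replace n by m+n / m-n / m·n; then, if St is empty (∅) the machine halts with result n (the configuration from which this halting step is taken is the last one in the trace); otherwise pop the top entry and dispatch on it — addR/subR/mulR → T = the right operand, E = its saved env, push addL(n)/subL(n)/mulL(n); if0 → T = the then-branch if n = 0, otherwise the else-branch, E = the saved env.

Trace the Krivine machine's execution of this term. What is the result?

t=0: ⟨T=((λz. ((λv. ((λp. 1) -2)) ((λx. -4) z))) ((λu. ((λx. 1) 0)) ((λu. 5) 4))); E=∅; St=∅⟩
t=1: ⟨T=(λz. ((λv. ((λp. 1) -2)) ((λx. -4) z))); E=∅; St=[thunk]⟩
t=2: ⟨T=((λv. ((λp. 1) -2)) ((λx. -4) z)); E={z↦thunk(((λu. ((λx. 1) 0)) ((λu. 5) 4)), ∅)}; St=∅⟩
t=3: ⟨T=(λv. ((λp. 1) -2)); E={z↦thunk(((λu. ((λx. 1) 0)) ((λu. 5) 4)), ∅)}; St=[thunk]⟩
t=4: ⟨T=((λp. 1) -2); E={v↦thunk(((λx. -4) z), {z↦thunk(((λu. ((λx. 1) 0)) ((λu. 5) 4)), ∅)}), z↦thunk(((λu. ((λx. 1) 0)) ((λu. 5) 4)), ∅)}; St=∅⟩
t=5: ⟨T=(λp. 1); E={v↦thunk(((λx. -4) z), {z↦thunk(((λu. ((λx. 1) 0)) ((λu. 5) 4)), ∅)}), z↦thunk(((λu. ((λx. 1) 0)) ((λu. 5) 4)), ∅)}; St=[thunk]⟩
t=6: ⟨T=1; E={p↦thunk(-2, {v↦thunk(((λx. -4) z), {z↦thunk(((λu. ((λx. 1) 0)) ((λu. 5) 4)), ∅)}), z↦thunk(((λu. ((λx. 1) 0)) ((λu. 5) 4)), ∅)}), v↦thunk(((λx. -4) z), {z↦thunk(((λu. ((λx. 1) 0)) ((λu. 5) 4)), ∅)}), z↦thunk(((λu. ((λx. 1) 0)) ((λu. 5) 4)), ∅)}; St=∅⟩
→ final value 1

Answer: 1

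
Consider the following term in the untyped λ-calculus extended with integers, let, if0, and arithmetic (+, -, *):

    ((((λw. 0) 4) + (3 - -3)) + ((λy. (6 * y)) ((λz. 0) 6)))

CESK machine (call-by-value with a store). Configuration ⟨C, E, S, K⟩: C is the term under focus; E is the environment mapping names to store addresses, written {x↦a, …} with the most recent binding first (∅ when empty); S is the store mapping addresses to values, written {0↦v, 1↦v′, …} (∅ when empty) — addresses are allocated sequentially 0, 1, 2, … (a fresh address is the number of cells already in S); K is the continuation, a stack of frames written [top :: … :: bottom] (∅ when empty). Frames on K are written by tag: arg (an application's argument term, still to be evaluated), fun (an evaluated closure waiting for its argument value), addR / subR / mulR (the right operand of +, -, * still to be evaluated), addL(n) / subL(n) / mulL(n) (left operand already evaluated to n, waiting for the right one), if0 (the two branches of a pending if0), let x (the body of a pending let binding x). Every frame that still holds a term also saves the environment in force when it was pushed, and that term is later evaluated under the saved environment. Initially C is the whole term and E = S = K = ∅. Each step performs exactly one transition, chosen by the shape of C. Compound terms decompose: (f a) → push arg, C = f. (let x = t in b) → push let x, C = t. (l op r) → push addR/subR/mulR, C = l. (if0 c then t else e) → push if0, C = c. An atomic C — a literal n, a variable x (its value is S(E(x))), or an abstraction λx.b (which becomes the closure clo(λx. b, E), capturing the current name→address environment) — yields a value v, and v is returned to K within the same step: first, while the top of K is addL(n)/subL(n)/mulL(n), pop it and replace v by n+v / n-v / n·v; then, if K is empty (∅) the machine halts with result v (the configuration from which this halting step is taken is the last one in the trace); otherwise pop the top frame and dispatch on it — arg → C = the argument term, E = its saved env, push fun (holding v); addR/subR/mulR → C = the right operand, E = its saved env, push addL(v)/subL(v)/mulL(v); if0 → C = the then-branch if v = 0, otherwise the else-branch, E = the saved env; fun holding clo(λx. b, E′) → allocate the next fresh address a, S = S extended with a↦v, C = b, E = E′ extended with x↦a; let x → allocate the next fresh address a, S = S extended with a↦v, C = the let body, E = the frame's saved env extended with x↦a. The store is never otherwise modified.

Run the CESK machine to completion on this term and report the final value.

Answer: 6

Execution trace:
[0] [C=((((λw. 0) 4) + (3 - -3)) + ((λy. (6 * y)) ((λz. 0) 6))) | E=∅ | S=∅ | K=∅]
[1] [C=(((λw. 0) 4) + (3 - -3)) | E=∅ | S=∅ | K=[addR]]
[2] [C=((λw. 0) 4) | E=∅ | S=∅ | K=[addR :: addR]]
[3] [C=(λw. 0) | E=∅ | S=∅ | K=[arg :: addR :: addR]]
[4] [C=4 | E=∅ | S=∅ | K=[fun :: addR :: addR]]
[5] [C=0 | E={w↦0} | S={0↦4} | K=[addR :: addR]]
[6] [C=(3 - -3) | E=∅ | S={0↦4} | K=[addL(0) :: addR]]
[7] [C=3 | E=∅ | S={0↦4} | K=[subR :: addL(0) :: addR]]
[8] [C=-3 | E=∅ | S={0↦4} | K=[subL(3) :: addL(0) :: addR]]
[9] [C=((λy. (6 * y)) ((λz. 0) 6)) | E=∅ | S={0↦4} | K=[addL(6)]]
[10] [C=(λy. (6 * y)) | E=∅ | S={0↦4} | K=[arg :: addL(6)]]
[11] [C=((λz. 0) 6) | E=∅ | S={0↦4} | K=[fun :: addL(6)]]
[12] [C=(λz. 0) | E=∅ | S={0↦4} | K=[arg :: fun :: addL(6)]]
[13] [C=6 | E=∅ | S={0↦4} | K=[fun :: fun :: addL(6)]]
[14] [C=0 | E={z↦1} | S={0↦4, 1↦6} | K=[fun :: addL(6)]]
[15] [C=(6 * y) | E={y↦2} | S={0↦4, 1↦6, 2↦0} | K=[addL(6)]]
[16] [C=6 | E={y↦2} | S={0↦4, 1↦6, 2↦0} | K=[mulR :: addL(6)]]
[17] [C=y | E={y↦2} | S={0↦4, 1↦6, 2↦0} | K=[mulL(6) :: addL(6)]]
→ final value 6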